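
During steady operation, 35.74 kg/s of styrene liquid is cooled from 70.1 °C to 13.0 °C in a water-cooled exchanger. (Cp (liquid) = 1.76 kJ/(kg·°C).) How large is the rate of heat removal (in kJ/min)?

Q = ṁ·Cp·ΔT = 35.74 × 1.76 × (13.0 − 70.1) = -3591.7 kJ/s
Cooling duty = 215500 kJ/min

Q_c = 216000 kJ/min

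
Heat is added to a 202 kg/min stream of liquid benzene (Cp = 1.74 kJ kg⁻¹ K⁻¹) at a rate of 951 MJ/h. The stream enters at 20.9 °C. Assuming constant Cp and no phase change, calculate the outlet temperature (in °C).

T_out = 66.0 °C

Q = 951 MJ/h = 15850 kJ/min
ΔT = Q/(ṁ·Cp) = 15850/(202×1.74) = 45.095 K
T_out = 20.9 + 45.095 = 65.995 °C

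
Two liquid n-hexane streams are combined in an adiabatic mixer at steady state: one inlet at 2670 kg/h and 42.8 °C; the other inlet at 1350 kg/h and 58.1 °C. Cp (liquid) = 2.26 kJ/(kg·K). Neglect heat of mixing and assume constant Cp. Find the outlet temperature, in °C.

Energy balance with Q = 0: Σ ṁᵢCp,ᵢ(T_out − Tᵢ) = 0
Σ ṁᵢCp,ᵢTᵢ = 2670×2.26×42.8 + 1350×2.26×58.1 = 435530
Σ ṁᵢCp,ᵢ = 2670×2.26 + 1350×2.26 = 9085.2
T_out = 435530 / 9085.2 = 47.938 °C

T_out = 47.9 °C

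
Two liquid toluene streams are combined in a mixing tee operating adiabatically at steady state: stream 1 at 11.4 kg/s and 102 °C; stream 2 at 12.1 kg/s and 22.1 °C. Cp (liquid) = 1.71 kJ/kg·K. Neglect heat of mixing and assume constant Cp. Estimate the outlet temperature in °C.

T_out = 60.9 °C

No heat crosses the boundary, so H_out = H_in.
T_out = Σ ṁᵢCp,ᵢTᵢ / Σ ṁᵢCp,ᵢ
      = 2445.7 / 40.185 = 60.86 °C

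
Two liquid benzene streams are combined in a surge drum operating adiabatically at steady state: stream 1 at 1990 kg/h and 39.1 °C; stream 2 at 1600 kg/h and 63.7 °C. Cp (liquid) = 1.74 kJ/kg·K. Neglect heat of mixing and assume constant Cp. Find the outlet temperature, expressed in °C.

Energy balance with Q = 0: Σ ṁᵢCp,ᵢ(T_out − Tᵢ) = 0
T_out = Σ ṁᵢCp,ᵢTᵢ / Σ ṁᵢCp,ᵢ
      = 312730 / 6246.6 = 50.064 °C

T_out = 50.1 °C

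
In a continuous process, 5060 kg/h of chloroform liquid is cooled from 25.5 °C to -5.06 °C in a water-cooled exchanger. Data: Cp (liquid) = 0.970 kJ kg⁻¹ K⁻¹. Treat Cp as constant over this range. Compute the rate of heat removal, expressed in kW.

Q_c = 41.7 kW

Q = ṁ·Cp·ΔT = 5060 × 0.970 × (-5.06 − 25.5) = -149990 kJ/h
Converting: 149990 / 3600 s = 41.665 kW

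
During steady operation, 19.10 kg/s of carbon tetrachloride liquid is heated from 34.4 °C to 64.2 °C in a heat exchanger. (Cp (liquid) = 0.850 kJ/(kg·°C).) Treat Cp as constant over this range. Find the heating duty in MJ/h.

Q = ṁ·Cp·ΔT = 19.10 × 0.850 × (64.2 − 34.4) = 483.8 kJ/s
Heating duty = 1741.7 MJ/h

Q = 1740 MJ/h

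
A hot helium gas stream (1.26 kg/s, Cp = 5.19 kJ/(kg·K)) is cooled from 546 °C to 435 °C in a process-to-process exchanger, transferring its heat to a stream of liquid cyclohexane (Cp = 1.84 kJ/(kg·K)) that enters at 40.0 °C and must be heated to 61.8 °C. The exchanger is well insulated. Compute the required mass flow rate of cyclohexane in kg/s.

ṁ_c = 18.1 kg/s

Heat released by hot stream: Q = 1.26 × 5.19 × (546 − 435) = 725.87 kJ/s
Energy balance on cold side (adiabatic exchanger): Q = ṁ_c·Cp_c·(T_c,out − T_c,in)
ṁ_c = 725.87 / [1.84 × (61.8 − 40.0)] = 18.096 kg/s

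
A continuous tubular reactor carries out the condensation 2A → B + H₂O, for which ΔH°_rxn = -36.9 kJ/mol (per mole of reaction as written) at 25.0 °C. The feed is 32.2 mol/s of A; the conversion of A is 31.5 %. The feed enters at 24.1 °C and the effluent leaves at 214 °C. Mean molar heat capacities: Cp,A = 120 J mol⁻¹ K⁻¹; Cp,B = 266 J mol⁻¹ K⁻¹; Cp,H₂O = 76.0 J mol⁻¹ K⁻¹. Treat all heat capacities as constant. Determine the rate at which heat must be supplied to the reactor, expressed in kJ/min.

Extent of reaction ξ = 0.315 × 32.2 / 2 = 5.0715 mol/s
Reaction term: ξ·ΔH°_rxn = 5.0715 × -36.9 = -187.14 kJ/s
Sensible, feed 24.1→25 °C: 3.4776 kJ/s
Outlet flows (mol/s): A 22.057, B 5.0715, H₂O 5.0715
Sensible, products 25→214 °C: 828.06 kJ/s
Q = ΔH = 644.4 kJ/s = 644.4 kW
Heat supplied = 38664 kJ/min

Q_in = 38700 kJ/min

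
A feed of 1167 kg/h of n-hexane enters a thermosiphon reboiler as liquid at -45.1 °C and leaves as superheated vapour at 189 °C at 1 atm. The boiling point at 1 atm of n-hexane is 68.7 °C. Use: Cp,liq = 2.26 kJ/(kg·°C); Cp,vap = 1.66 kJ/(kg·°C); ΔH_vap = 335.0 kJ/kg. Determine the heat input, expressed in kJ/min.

Q = 15400 kJ/min

liquid -45.1→68.7 °C: 257.19 kJ/kg
vaporisation at 68.7 °C: 335 kJ/kg
vapour 68.7→189 °C: 199.7 kJ/kg
Δh = 257.19 + 335 + 199.7 = 791.89 kJ/kg
Q = ṁ·Δh = 1167 kg/h × 791.89 kJ/kg = 924130 kJ/h
|Q| = 256.7 kW = 15402 kJ/min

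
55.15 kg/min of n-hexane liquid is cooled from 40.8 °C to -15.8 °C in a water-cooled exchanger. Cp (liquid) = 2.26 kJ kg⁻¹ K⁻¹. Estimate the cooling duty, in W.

Q_c = 118000 W

Q = ṁ·Cp·ΔT = 55.15 × 2.26 × (-15.8 − 40.8) = -7054.6 kJ/min
Converting: 7054.6 / 60 s = 117.58 kW
Cooling duty = 117580 W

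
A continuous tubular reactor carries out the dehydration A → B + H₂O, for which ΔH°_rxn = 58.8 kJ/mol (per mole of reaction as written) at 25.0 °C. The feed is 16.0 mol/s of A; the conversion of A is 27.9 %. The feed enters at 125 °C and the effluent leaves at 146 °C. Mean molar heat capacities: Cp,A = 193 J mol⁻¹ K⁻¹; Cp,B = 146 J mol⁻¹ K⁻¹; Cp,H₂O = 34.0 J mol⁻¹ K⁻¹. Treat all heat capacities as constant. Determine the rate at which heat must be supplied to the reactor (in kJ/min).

Q_in = 19200 kJ/min

Extent of reaction ξ = 0.279 × 16.0 = 4.464 mol/s
Reaction term: ξ·ΔH°_rxn = 4.464 × 58.8 = 262.48 kJ/s
Sensible, feed 125→25 °C: -308.8 kJ/s
Outlet flows (mol/s): A 11.536, B 4.464, H₂O 4.464
Sensible, products 25→146 °C: 366.63 kJ/s
Q = ΔH = 320.31 kJ/s = 320.31 kW
Heat supplied = 19219 kJ/min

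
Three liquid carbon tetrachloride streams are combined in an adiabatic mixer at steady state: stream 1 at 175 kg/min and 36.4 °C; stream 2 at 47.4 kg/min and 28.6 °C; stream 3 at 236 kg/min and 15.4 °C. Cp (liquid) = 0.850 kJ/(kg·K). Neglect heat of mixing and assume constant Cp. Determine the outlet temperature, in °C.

T_out = 24.8 °C

Energy balance with Q = 0: Σ ṁᵢCp,ᵢ(T_out − Tᵢ) = 0
Σ ṁᵢCp,ᵢTᵢ = 175×0.850×36.4 + 47.4×0.850×28.6 + 236×0.850×15.4 = 9656
Σ ṁᵢCp,ᵢ = 175×0.850 + 47.4×0.850 + 236×0.850 = 389.64
T_out = 9656 / 389.64 = 24.782 °C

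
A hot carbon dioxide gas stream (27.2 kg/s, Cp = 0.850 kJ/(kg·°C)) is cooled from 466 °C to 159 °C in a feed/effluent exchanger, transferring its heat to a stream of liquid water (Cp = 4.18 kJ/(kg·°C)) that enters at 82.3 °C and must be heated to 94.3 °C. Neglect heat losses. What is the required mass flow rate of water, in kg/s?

Heat released by hot stream: Q = 27.2 × 0.850 × (466 − 159) = 7097.8 kJ/s
Energy balance on cold side (adiabatic exchanger): Q = ṁ_c·Cp_c·(T_c,out − T_c,in)
ṁ_c = 7097.8 / [4.18 × (94.3 − 82.3)] = 141.5 kg/s

ṁ_c = 142 kg/s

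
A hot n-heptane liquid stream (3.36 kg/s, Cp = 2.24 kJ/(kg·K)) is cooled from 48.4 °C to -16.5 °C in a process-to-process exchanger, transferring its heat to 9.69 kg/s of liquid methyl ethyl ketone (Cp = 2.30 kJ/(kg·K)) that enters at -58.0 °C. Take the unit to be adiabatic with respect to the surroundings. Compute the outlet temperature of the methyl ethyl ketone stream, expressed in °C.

Heat released by hot stream: Q = 3.36 × 2.24 × (48.4 − -16.5) = 488.46 kJ/s
Energy balance on cold side (adiabatic exchanger): Q = ṁ_c·Cp_c·(T_c,out − T_c,in)
T_c,out = -58.0 + 488.46/(9.69 × 2.30) = -36.083 °C

T_c,out = -36.1 °C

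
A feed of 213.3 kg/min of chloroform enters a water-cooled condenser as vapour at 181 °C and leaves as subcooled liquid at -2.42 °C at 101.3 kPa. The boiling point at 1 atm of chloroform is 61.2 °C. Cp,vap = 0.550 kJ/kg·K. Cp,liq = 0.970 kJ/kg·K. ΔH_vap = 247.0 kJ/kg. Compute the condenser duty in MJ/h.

vapour 181→61.2 °C: -65.89 kJ/kg
condensation at 61.2 °C: -247 kJ/kg
liquid 61.2→-2.42 °C: -61.711 kJ/kg
Δh = -65.89 + -247 + -61.711 = -374.6 kJ/kg
Q = ṁ·Δh = 213.3 kg/min × -374.6 kJ/kg = -79902 kJ/min
|Q| = 1331.7 kW = 4794.1 MJ/h

Q_c = 4790 MJ/h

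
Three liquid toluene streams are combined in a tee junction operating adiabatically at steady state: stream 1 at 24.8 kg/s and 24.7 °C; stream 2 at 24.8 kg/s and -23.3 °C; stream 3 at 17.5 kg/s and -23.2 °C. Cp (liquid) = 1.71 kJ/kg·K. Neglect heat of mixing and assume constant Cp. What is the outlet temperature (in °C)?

No heat crosses the boundary, so H_out = H_in.
Σ ṁᵢCp,ᵢTᵢ = 24.8×1.71×24.7 + 24.8×1.71×-23.3 + 17.5×1.71×-23.2 = -634.89
Σ ṁᵢCp,ᵢ = 24.8×1.71 + 24.8×1.71 + 17.5×1.71 = 114.74
T_out = -634.89 / 114.74 = -5.5332 °C

T_out = -5.53 °C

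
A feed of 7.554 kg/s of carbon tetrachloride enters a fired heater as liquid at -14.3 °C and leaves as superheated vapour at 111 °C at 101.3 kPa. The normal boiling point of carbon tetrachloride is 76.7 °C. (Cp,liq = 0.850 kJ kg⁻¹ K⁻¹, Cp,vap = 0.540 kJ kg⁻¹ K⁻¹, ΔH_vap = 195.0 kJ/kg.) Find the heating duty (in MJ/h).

liquid -14.3→76.7 °C: 77.35 kJ/kg
vaporisation at 76.7 °C: 195 kJ/kg
vapour 76.7→111 °C: 18.522 kJ/kg
Δh = 77.35 + 195 + 18.522 = 290.87 kJ/kg
Q = ṁ·Δh = 7.554 kg/s × 290.87 kJ/kg = 2197.2 kJ/s
|Q| = 2197.2 kW = 7910.1 MJ/h

Q = 7910 MJ/h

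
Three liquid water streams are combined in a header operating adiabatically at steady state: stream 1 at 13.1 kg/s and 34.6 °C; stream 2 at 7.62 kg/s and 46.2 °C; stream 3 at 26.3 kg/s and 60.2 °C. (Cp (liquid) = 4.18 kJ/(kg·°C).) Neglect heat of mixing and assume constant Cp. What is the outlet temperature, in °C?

T_out = 50.8 °C

No heat crosses the boundary, so H_out = H_in.
T_out = Σ ṁᵢCp,ᵢTᵢ / Σ ṁᵢCp,ᵢ
      = 9984.2 / 196.54 = 50.799 °C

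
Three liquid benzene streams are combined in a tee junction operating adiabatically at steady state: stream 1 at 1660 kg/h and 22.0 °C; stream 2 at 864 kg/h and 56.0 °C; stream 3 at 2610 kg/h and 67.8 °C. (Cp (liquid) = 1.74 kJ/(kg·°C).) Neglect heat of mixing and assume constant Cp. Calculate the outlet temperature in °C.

No heat crosses the boundary, so H_out = H_in.
Σ ṁᵢCp,ᵢTᵢ = 1660×1.74×22.0 + 864×1.74×56.0 + 2610×1.74×67.8 = 455640
Σ ṁᵢCp,ᵢ = 1660×1.74 + 864×1.74 + 2610×1.74 = 8933.2
T_out = 455640 / 8933.2 = 51.005 °C

T_out = 51.0 °C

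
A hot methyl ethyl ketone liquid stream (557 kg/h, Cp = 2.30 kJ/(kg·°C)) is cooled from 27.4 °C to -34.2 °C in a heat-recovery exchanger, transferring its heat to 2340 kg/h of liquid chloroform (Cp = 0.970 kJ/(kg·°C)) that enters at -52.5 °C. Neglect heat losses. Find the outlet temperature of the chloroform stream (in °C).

T_c,out = -17.7 °C

Heat released by hot stream: Q = 557 × 2.30 × (27.4 − -34.2) = 78916 kJ/h
Energy balance on cold side (adiabatic exchanger): Q = ṁ_c·Cp_c·(T_c,out − T_c,in)
T_c,out = -52.5 + 78916/(2340 × 0.970) = -17.732 °C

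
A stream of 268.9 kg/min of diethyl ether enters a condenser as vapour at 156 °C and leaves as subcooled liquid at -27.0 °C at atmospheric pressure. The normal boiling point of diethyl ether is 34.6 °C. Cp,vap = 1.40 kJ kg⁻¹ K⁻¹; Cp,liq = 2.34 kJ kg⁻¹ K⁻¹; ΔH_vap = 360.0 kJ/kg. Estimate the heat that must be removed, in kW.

vapour 156→34.6 °C: -169.96 kJ/kg
condensation at 34.6 °C: -360 kJ/kg
liquid 34.6→-27.0 °C: -144.14 kJ/kg
Δh = -169.96 + -360 + -144.14 = -674.1 kJ/kg
Q = ṁ·Δh = 268.9 kg/min × -674.1 kJ/kg = -181270 kJ/min
|Q| = 3021.1 kW

Q_c = 3020 kW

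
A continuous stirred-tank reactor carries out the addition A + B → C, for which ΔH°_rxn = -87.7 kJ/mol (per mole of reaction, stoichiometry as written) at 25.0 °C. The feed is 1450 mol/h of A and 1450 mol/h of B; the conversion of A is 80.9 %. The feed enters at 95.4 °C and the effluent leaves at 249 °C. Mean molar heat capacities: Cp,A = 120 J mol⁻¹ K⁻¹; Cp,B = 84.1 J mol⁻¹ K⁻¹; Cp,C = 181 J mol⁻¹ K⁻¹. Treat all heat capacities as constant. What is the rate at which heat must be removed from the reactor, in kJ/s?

Extent of reaction ξ = 0.809 × 1450 = 1173.1 mol/h
Reaction term: ξ·ΔH°_rxn = 1173.1 × -87.7 = -102880 kJ/h
Sensible, feed 95.4→25 °C: -20835 kJ/h
Outlet flows (mol/h): A 276.95, B 276.95, C 1173.1
Sensible, products 25→249 °C: 60222 kJ/h
Q = ΔH = -63489 kJ/h = -17.636 kW
Heat removed = 17.636 kJ/s

Q_out = 17.6 kJ/s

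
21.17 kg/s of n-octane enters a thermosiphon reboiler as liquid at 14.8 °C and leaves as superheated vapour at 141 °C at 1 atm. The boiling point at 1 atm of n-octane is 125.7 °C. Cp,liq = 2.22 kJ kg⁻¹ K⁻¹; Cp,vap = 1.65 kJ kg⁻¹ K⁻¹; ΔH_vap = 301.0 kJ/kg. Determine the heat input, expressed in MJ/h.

Q = 43600 MJ/h

liquid 14.8→125.7 °C: 246.2 kJ/kg
vaporisation at 125.7 °C: 301 kJ/kg
vapour 125.7→141 °C: 25.245 kJ/kg
Δh = 246.2 + 301 + 25.245 = 572.44 kJ/kg
Q = ṁ·Δh = 21.17 kg/s × 572.44 kJ/kg = 12119 kJ/s
|Q| = 12119 kW = 43627 MJ/h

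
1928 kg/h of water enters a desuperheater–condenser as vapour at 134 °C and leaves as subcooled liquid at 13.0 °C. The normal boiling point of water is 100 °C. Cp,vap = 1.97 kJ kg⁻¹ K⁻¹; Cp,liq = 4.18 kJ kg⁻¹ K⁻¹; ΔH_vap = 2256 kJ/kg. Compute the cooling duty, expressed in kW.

Q_c = 1440 kW

vapour 134→100 °C: -66.98 kJ/kg
condensation at 100 °C: -2256 kJ/kg
liquid 100→13.0 °C: -363.66 kJ/kg
Δh = -66.98 + -2256 + -363.66 = -2686.6 kJ/kg
Q = ṁ·Δh = 1928 kg/h × -2686.6 kJ/kg = -5.1798e+06 kJ/h
|Q| = 1438.8 kW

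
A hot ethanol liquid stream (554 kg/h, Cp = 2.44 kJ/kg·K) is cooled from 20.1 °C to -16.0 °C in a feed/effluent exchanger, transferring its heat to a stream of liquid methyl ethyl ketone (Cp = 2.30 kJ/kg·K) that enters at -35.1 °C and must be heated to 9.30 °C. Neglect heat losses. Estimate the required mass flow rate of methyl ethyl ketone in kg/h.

ṁ_c = 478 kg/h

Heat released by hot stream: Q = 554 × 2.44 × (20.1 − -16.0) = 48799 kJ/h
Energy balance on cold side (adiabatic exchanger): Q = ṁ_c·Cp_c·(T_c,out − T_c,in)
ṁ_c = 48799 / [2.30 × (9.30 − -35.1)] = 477.85 kg/h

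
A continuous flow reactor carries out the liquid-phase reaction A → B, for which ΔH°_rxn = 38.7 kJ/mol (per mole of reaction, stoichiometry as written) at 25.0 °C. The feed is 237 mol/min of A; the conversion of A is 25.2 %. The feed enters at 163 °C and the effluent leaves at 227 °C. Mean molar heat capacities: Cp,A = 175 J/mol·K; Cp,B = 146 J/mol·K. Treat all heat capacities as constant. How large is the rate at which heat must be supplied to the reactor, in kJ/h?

Q_in = 277000 kJ/h

Extent of reaction ξ = 0.252 × 237 = 59.724 mol/min
Reaction term: ξ·ΔH°_rxn = 59.724 × 38.7 = 2311.3 kJ/min
Sensible, feed 163→25 °C: -5723.6 kJ/min
Outlet flows (mol/min): A 177.28, B 59.724
Sensible, products 25→227 °C: 8028.1 kJ/min
Q = ΔH = 4615.9 kJ/min = 76.931 kW
Heat supplied = 276950 kJ/h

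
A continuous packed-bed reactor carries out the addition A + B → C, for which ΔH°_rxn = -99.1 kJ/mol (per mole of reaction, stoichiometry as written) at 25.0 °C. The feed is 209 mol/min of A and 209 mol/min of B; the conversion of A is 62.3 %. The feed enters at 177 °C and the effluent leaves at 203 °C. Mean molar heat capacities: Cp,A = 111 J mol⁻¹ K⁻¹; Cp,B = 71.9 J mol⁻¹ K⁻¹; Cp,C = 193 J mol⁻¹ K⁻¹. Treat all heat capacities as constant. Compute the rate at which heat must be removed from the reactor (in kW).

Q_out = 195 kW

Extent of reaction ξ = 0.623 × 209 = 130.21 mol/min
Reaction term: ξ·ΔH°_rxn = 130.21 × -99.1 = -12904 kJ/min
Sensible, feed 177→25 °C: -5810.4 kJ/min
Outlet flows (mol/min): A 78.793, B 78.793, C 130.21
Sensible, products 25→203 °C: 7038.3 kJ/min
Q = ΔH = -11676 kJ/min = -194.59 kW
Heat removed = 194.59 kW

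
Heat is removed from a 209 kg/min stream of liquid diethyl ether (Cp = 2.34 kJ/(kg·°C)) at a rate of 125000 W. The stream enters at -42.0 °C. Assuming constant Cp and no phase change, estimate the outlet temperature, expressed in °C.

T_out = -57.3 °C

Q = 125000 W = 7500 kJ/min
ΔT = Q/(ṁ·Cp) = 7500/(209×2.34) = 15.336 K
T_out = -42.0 − 15.336 = -57.336 °C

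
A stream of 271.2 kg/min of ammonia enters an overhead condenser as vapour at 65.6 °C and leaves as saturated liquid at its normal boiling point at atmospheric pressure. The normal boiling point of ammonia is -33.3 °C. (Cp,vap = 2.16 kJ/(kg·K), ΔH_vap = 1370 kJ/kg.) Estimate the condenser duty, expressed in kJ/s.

vapour 65.6→-33.3 °C: -213.62 kJ/kg
condensation at -33.3 °C: -1370 kJ/kg
Δh = -213.62 + -1370 = -1583.6 kJ/kg
Q = ṁ·Δh = 271.2 kg/min × -1583.6 kJ/kg = -429480 kJ/min
|Q| = 7158 kW

Q_c = 7160 kJ/s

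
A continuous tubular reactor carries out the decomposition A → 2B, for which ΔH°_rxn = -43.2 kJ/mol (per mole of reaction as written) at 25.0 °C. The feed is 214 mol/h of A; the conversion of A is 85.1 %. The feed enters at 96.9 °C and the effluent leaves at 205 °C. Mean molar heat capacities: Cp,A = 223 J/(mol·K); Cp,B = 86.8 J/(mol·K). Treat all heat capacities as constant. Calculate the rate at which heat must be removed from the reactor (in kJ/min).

Extent of reaction ξ = 0.851 × 214 = 182.11 mol/h
Reaction term: ξ·ΔH°_rxn = 182.11 × -43.2 = -7867.3 kJ/h
Sensible, feed 96.9→25 °C: -3431.2 kJ/h
Outlet flows (mol/h): A 31.886, B 364.23
Sensible, products 25→205 °C: 6970.6 kJ/h
Q = ΔH = -4327.9 kJ/h = -1.2022 kW
Heat removed = 72.132 kJ/min

Q_out = 72.1 kJ/min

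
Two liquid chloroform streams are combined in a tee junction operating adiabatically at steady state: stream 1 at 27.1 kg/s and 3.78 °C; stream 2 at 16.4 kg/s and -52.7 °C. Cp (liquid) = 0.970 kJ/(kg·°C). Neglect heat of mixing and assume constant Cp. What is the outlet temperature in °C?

Energy balance with Q = 0: Σ ṁᵢCp,ᵢ(T_out − Tᵢ) = 0
Σ ṁᵢCp,ᵢTᵢ = 27.1×0.970×3.78 + 16.4×0.970×-52.7 = -738.99
Σ ṁᵢCp,ᵢ = 27.1×0.970 + 16.4×0.970 = 42.195
T_out = -738.99 / 42.195 = -17.514 °C

T_out = -17.5 °C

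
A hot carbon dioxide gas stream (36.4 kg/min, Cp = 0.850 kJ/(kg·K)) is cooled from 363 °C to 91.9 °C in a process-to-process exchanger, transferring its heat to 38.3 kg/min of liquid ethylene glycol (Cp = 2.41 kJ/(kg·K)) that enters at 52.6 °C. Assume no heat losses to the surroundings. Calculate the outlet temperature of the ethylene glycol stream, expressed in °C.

T_c,out = 143 °C

Heat released by hot stream: Q = 36.4 × 0.850 × (363 − 91.9) = 8387.8 kJ/min
Energy balance on cold side (adiabatic exchanger): Q = ṁ_c·Cp_c·(T_c,out − T_c,in)
T_c,out = 52.6 + 8387.8/(38.3 × 2.41) = 143.47 °C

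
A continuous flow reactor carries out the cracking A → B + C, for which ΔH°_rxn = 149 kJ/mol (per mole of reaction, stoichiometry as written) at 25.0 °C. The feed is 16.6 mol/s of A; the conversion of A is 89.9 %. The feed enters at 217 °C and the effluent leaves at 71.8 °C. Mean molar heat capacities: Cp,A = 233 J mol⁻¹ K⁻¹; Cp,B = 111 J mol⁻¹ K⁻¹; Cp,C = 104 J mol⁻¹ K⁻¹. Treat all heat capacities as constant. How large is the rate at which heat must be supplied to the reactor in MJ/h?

Q_in = 5940 MJ/h

Extent of reaction ξ = 0.899 × 16.6 = 14.923 mol/s
Reaction term: ξ·ΔH°_rxn = 14.923 × 149 = 2223.6 kJ/s
Sensible, feed 217→25 °C: -742.62 kJ/s
Outlet flows (mol/s): A 1.6766, B 14.923, C 14.923
Sensible, products 25→71.8 °C: 168.44 kJ/s
Q = ΔH = 1649.4 kJ/s = 1649.4 kW
Heat supplied = 5937.9 MJ/h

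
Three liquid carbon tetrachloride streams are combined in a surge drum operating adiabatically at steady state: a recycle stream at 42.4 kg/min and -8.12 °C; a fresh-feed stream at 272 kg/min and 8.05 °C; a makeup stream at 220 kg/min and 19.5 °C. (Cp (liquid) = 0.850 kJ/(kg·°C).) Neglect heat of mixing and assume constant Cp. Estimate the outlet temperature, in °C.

No heat crosses the boundary, so H_out = H_in.
T_out = Σ ṁᵢCp,ᵢTᵢ / Σ ṁᵢCp,ᵢ
      = 5215 / 454.24 = 11.481 °C

T_out = 11.5 °C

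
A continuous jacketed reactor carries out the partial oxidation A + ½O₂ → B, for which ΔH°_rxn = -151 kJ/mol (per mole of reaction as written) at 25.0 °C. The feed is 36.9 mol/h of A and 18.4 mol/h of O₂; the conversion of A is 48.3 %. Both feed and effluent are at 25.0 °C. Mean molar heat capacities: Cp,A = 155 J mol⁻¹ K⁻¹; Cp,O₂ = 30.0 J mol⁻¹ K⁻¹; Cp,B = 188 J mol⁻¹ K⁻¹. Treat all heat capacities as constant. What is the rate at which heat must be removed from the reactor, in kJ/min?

Extent of reaction ξ = 0.483 × 36.9 = 17.823 mol/h
Reaction term: ξ·ΔH°_rxn = 17.823 × -151 = -2691.2 kJ/h
Q = ΔH = -2691.2 kJ/h = -0.74756 kW
Heat removed = 44.854 kJ/min

Q_out = 44.9 kJ/min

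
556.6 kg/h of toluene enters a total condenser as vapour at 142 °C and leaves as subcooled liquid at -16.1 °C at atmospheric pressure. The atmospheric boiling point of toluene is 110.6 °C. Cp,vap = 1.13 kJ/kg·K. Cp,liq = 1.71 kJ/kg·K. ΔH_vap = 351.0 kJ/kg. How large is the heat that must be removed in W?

vapour 142→110.6 °C: -35.482 kJ/kg
condensation at 110.6 °C: -351 kJ/kg
liquid 110.6→-16.1 °C: -216.66 kJ/kg
Δh = -35.482 + -351 + -216.66 = -603.14 kJ/kg
Q = ṁ·Δh = 556.6 kg/h × -603.14 kJ/kg = -335710 kJ/h
|Q| = 93.252 kW = 93252 W

Q_c = 93300 W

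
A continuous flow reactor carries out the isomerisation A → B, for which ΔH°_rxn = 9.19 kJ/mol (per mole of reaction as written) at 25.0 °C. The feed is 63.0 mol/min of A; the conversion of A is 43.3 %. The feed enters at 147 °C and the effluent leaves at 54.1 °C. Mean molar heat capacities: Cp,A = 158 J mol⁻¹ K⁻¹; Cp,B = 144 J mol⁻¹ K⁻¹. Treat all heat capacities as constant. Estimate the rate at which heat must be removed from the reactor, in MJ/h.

Extent of reaction ξ = 0.433 × 63.0 = 27.279 mol/min
Reaction term: ξ·ΔH°_rxn = 27.279 × 9.19 = 250.69 kJ/min
Sensible, feed 147→25 °C: -1214.4 kJ/min
Outlet flows (mol/min): A 35.721, B 27.279
Sensible, products 25→54.1 °C: 278.55 kJ/min
Q = ΔH = -685.15 kJ/min = -11.419 kW
Heat removed = 41.109 MJ/h

Q_out = 41.1 MJ/h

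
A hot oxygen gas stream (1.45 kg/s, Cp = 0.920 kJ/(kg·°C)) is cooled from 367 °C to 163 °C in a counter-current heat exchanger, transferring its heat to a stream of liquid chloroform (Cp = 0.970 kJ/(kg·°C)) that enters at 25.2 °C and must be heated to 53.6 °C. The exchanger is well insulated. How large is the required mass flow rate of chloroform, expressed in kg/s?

ṁ_c = 9.88 kg/s

Heat released by hot stream: Q = 1.45 × 0.920 × (367 − 163) = 272.14 kJ/s
Energy balance on cold side (adiabatic exchanger): Q = ṁ_c·Cp_c·(T_c,out − T_c,in)
ṁ_c = 272.14 / [0.970 × (53.6 − 25.2)] = 9.8786 kg/s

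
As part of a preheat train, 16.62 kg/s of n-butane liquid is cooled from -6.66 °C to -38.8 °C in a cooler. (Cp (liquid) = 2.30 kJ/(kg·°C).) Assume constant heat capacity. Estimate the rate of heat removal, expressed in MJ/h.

Q_c = 4420 MJ/h

Q = ṁ·Cp·ΔT = 16.62 × 2.30 × (-38.8 − -6.66) = -1228.6 kJ/s
Cooling duty = 4422.9 MJ/h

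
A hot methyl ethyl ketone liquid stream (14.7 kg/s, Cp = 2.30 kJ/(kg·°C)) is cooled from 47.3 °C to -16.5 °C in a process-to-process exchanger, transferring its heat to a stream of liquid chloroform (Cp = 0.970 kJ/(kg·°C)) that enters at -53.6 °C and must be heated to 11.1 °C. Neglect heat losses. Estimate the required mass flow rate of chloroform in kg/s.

Heat released by hot stream: Q = 14.7 × 2.30 × (47.3 − -16.5) = 2157.1 kJ/s
Energy balance on cold side (adiabatic exchanger): Q = ṁ_c·Cp_c·(T_c,out − T_c,in)
ṁ_c = 2157.1 / [0.970 × (11.1 − -53.6)] = 34.371 kg/s

ṁ_c = 34.4 kg/s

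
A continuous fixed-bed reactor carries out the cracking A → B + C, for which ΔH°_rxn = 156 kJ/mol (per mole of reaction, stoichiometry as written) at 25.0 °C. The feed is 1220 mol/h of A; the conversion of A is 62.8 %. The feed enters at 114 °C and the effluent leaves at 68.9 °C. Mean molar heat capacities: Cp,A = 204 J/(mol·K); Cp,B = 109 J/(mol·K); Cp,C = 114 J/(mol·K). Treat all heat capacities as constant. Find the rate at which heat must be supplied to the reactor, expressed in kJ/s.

Extent of reaction ξ = 0.628 × 1220 = 766.16 mol/h
Reaction term: ξ·ΔH°_rxn = 766.16 × 156 = 119520 kJ/h
Sensible, feed 114→25 °C: -22150 kJ/h
Outlet flows (mol/h): A 453.84, B 766.16, C 766.16
Sensible, products 25→68.9 °C: 11565 kJ/h
Q = ΔH = 108940 kJ/h = 30.26 kW
Heat supplied = 30.26 kJ/s

Q_in = 30.3 kJ/s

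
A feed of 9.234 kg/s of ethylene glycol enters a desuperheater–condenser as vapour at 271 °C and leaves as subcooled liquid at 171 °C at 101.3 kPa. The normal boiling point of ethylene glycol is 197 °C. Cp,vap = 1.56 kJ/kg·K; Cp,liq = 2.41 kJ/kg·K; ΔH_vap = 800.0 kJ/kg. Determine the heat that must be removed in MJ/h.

Q_c = 32500 MJ/h

vapour 271→197 °C: -115.44 kJ/kg
condensation at 197 °C: -800 kJ/kg
liquid 197→171 °C: -62.66 kJ/kg
Δh = -115.44 + -800 + -62.66 = -978.1 kJ/kg
Q = ṁ·Δh = 9.234 kg/s × -978.1 kJ/kg = -9031.8 kJ/s
|Q| = 9031.8 kW = 32514 MJ/h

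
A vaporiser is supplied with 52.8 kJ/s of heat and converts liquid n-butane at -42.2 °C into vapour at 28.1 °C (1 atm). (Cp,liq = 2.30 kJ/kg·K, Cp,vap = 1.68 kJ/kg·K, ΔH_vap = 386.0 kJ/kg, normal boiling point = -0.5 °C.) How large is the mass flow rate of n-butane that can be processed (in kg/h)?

ṁ = 359 kg/h

Δh = 2.30×(-0.5−-42.2) + 386.0 + 1.68×(28.1−-0.5) = 529.96 kJ/kg
Q = 52.8 kJ/s = 52.8 kJ/s = 190080 kJ/h
ṁ = Q/Δh = 190080 / 529.96 = 358.67 kg/h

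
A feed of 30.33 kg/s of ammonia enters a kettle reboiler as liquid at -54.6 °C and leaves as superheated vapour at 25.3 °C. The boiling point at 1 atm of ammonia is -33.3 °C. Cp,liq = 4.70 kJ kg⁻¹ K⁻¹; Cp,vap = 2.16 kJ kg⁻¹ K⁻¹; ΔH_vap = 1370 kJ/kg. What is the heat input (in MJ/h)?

Q = 174000 MJ/h

liquid -54.6→-33.3 °C: 100.11 kJ/kg
vaporisation at -33.3 °C: 1370 kJ/kg
vapour -33.3→25.3 °C: 126.58 kJ/kg
Δh = 100.11 + 1370 + 126.58 = 1596.7 kJ/kg
Q = ṁ·Δh = 30.33 kg/s × 1596.7 kJ/kg = 48427 kJ/s
|Q| = 48427 kW = 174340 MJ/h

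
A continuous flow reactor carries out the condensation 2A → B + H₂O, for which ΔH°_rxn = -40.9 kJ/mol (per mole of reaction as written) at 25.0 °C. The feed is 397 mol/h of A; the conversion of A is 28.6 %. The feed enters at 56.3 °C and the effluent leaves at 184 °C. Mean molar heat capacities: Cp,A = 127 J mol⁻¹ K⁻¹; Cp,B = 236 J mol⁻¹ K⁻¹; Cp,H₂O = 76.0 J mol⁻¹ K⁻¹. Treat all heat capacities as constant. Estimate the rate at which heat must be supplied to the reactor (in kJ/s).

Extent of reaction ξ = 0.286 × 397 / 2 = 56.771 mol/h
Reaction term: ξ·ΔH°_rxn = 56.771 × -40.9 = -2321.9 kJ/h
Sensible, feed 56.3→25 °C: -1578.1 kJ/h
Outlet flows (mol/h): A 283.46, B 56.771, H₂O 56.771
Sensible, products 25→184 °C: 8540.2 kJ/h
Q = ΔH = 4640.1 kJ/h = 1.2889 kW
Heat supplied = 1.2889 kJ/s

Q_in = 1.29 kJ/s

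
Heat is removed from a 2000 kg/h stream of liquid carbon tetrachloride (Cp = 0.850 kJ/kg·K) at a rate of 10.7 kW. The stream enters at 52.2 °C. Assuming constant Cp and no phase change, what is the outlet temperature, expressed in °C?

T_out = 29.5 °C

Q = 10.7 kW = 38520 kJ/h
ΔT = Q/(ṁ·Cp) = 38520/(2000×0.850) = 22.659 K
T_out = 52.2 − 22.659 = 29.541 °C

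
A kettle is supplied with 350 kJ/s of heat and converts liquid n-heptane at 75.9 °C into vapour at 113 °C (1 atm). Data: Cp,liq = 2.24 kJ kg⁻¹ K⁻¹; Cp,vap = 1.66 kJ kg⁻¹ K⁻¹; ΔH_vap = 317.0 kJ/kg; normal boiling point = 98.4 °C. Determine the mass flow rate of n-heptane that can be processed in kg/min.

ṁ = 53.6 kg/min

Δh = 2.24×(98.4−75.9) + 317.0 + 1.66×(113−98.4) = 391.64 kJ/kg
Q = 350 kJ/s = 350 kJ/s = 21000 kJ/min
ṁ = Q/Δh = 21000 / 391.64 = 53.621 kg/min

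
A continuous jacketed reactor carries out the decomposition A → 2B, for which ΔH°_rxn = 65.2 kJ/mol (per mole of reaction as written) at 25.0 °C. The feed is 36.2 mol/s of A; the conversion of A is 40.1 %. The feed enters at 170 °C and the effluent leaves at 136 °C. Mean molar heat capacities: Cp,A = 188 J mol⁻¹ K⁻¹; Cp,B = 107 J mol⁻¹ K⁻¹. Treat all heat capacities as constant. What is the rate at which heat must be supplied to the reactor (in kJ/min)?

Q_in = 45400 kJ/min

Extent of reaction ξ = 0.401 × 36.2 = 14.516 mol/s
Reaction term: ξ·ΔH°_rxn = 14.516 × 65.2 = 946.46 kJ/s
Sensible, feed 170→25 °C: -986.81 kJ/s
Outlet flows (mol/s): A 21.684, B 29.032
Sensible, products 25→136 °C: 797.32 kJ/s
Q = ΔH = 756.96 kJ/s = 756.96 kW
Heat supplied = 45418 kJ/min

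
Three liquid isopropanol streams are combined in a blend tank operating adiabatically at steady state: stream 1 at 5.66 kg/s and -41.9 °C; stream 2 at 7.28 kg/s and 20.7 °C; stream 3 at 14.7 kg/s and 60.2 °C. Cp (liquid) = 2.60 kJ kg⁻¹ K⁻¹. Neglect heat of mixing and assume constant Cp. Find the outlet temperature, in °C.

Energy balance with Q = 0: Σ ṁᵢCp,ᵢ(T_out − Tᵢ) = 0
T_out = Σ ṁᵢCp,ᵢTᵢ / Σ ṁᵢCp,ᵢ
      = 2076.1 / 71.864 = 28.889 °C

T_out = 28.9 °C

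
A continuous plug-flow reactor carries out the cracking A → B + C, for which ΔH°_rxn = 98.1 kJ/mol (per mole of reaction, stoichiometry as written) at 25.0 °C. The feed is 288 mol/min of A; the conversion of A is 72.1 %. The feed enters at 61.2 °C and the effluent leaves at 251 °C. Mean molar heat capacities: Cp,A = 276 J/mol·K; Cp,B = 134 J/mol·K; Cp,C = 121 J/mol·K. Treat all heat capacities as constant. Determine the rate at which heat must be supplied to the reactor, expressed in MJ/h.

Extent of reaction ξ = 0.721 × 288 = 207.65 mol/min
Reaction term: ξ·ΔH°_rxn = 207.65 × 98.1 = 20370 kJ/min
Sensible, feed 61.2→25 °C: -2877.5 kJ/min
Outlet flows (mol/min): A 80.352, B 207.65, C 207.65
Sensible, products 25→251 °C: 16979 kJ/min
Q = ΔH = 34472 kJ/min = 574.53 kW
Heat supplied = 2068.3 MJ/h

Q_in = 2070 MJ/h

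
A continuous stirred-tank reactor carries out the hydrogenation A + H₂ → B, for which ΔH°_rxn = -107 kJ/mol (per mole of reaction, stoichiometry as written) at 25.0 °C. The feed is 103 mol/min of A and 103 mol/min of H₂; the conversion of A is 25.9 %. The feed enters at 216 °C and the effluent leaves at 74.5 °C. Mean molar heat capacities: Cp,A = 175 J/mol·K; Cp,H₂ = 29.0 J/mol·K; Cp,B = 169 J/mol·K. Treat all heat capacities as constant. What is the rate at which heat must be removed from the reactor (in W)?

Q_out = 97900 W

Extent of reaction ξ = 0.259 × 103 = 26.677 mol/min
Reaction term: ξ·ΔH°_rxn = 26.677 × -107 = -2854.4 kJ/min
Sensible, feed 216→25 °C: -4013.3 kJ/min
Outlet flows (mol/min): A 76.323, H₂ 76.323, B 26.677
Sensible, products 25→74.5 °C: 993.88 kJ/min
Q = ΔH = -5873.9 kJ/min = -97.898 kW
Heat removed = 97898 W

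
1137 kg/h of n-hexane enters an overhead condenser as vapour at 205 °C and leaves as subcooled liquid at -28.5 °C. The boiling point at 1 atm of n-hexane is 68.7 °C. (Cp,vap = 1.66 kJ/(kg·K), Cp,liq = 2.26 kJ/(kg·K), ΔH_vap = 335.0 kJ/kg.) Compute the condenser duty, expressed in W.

vapour 205→68.7 °C: -226.26 kJ/kg
condensation at 68.7 °C: -335 kJ/kg
liquid 68.7→-28.5 °C: -219.67 kJ/kg
Δh = -226.26 + -335 + -219.67 = -780.93 kJ/kg
Q = ṁ·Δh = 1137 kg/h × -780.93 kJ/kg = -887920 kJ/h
|Q| = 246.64 kW = 246640 W

Q_c = 247000 W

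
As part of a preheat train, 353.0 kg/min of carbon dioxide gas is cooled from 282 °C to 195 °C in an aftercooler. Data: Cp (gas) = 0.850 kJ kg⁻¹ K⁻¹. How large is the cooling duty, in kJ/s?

Q_c = 435 kJ/s

Q = ṁ·Cp·ΔT = 353.0 × 0.850 × (195 − 282) = -26104 kJ/min
Converting: 26104 / 60 s = 435.07 kW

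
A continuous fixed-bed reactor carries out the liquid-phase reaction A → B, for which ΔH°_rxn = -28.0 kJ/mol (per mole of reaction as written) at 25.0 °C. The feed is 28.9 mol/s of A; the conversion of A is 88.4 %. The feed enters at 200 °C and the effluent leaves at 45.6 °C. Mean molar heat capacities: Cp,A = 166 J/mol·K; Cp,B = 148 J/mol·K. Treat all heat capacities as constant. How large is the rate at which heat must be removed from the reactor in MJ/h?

Q_out = 5280 MJ/h

Extent of reaction ξ = 0.884 × 28.9 = 25.548 mol/s
Reaction term: ξ·ΔH°_rxn = 25.548 × -28.0 = -715.33 kJ/s
Sensible, feed 200→25 °C: -839.54 kJ/s
Outlet flows (mol/s): A 3.3524, B 25.548
Sensible, products 25→45.6 °C: 89.353 kJ/s
Q = ΔH = -1465.5 kJ/s = -1465.5 kW
Heat removed = 5275.9 MJ/h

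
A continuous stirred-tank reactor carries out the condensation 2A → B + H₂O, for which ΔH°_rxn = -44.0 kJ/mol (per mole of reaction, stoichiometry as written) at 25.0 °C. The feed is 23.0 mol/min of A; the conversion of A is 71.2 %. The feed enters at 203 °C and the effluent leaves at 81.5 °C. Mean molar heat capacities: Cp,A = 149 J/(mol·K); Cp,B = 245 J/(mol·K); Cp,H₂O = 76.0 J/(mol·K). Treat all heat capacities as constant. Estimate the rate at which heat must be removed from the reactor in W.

Q_out = 12800 W

Extent of reaction ξ = 0.712 × 23.0 / 2 = 8.188 mol/min
Reaction term: ξ·ΔH°_rxn = 8.188 × -44.0 = -360.27 kJ/min
Sensible, feed 203→25 °C: -610.01 kJ/min
Outlet flows (mol/min): A 6.624, B 8.188, H₂O 8.188
Sensible, products 25→81.5 °C: 204.27 kJ/min
Q = ΔH = -766.01 kJ/min = -12.767 kW
Heat removed = 12767 W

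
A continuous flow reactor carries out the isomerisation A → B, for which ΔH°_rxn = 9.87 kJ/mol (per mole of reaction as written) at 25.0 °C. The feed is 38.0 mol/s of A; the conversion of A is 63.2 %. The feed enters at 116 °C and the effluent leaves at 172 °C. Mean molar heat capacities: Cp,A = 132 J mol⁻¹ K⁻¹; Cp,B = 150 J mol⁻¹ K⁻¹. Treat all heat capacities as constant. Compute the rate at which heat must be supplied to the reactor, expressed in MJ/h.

Extent of reaction ξ = 0.632 × 38.0 = 24.016 mol/s
Reaction term: ξ·ΔH°_rxn = 24.016 × 9.87 = 237.04 kJ/s
Sensible, feed 116→25 °C: -456.46 kJ/s
Outlet flows (mol/s): A 13.984, B 24.016
Sensible, products 25→172 °C: 800.9 kJ/s
Q = ΔH = 581.48 kJ/s = 581.48 kW
Heat supplied = 2093.3 MJ/h

Q_in = 2090 MJ/h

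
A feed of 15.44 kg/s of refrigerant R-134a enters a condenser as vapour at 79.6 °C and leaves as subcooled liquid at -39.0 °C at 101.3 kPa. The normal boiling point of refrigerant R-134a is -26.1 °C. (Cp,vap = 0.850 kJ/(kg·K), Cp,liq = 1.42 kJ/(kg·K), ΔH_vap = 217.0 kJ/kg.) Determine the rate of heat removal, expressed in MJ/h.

Q_c = 18100 MJ/h

vapour 79.6→-26.1 °C: -89.845 kJ/kg
condensation at -26.1 °C: -217 kJ/kg
liquid -26.1→-39.0 °C: -18.318 kJ/kg
Δh = -89.845 + -217 + -18.318 = -325.16 kJ/kg
Q = ṁ·Δh = 15.44 kg/s × -325.16 kJ/kg = -5020.5 kJ/s
|Q| = 5020.5 kW = 18074 MJ/h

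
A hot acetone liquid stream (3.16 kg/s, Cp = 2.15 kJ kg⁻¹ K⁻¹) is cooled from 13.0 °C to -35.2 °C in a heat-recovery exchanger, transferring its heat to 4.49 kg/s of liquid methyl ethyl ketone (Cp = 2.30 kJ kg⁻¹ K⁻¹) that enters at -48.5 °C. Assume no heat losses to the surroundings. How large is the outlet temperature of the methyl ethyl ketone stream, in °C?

T_c,out = -16.8 °C

Heat released by hot stream: Q = 3.16 × 2.15 × (13.0 − -35.2) = 327.47 kJ/s
Energy balance on cold side (adiabatic exchanger): Q = ṁ_c·Cp_c·(T_c,out − T_c,in)
T_c,out = -48.5 + 327.47/(4.49 × 2.30) = -16.79 °C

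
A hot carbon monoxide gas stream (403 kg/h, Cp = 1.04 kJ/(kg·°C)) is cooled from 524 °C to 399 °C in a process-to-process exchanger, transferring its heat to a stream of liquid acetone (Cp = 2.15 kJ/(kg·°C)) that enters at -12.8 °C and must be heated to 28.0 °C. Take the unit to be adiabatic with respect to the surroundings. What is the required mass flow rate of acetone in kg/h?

Heat released by hot stream: Q = 403 × 1.04 × (524 − 399) = 52390 kJ/h
Energy balance on cold side (adiabatic exchanger): Q = ṁ_c·Cp_c·(T_c,out − T_c,in)
ṁ_c = 52390 / [2.15 × (28.0 − -12.8)] = 597.24 kg/h

ṁ_c = 597 kg/h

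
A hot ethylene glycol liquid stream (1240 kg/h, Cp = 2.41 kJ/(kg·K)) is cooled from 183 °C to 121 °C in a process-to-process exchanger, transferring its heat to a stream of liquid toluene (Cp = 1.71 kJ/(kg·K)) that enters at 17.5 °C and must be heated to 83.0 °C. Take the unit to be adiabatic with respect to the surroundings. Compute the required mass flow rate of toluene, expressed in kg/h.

Heat released by hot stream: Q = 1240 × 2.41 × (183 − 121) = 185280 kJ/h
Energy balance on cold side (adiabatic exchanger): Q = ṁ_c·Cp_c·(T_c,out − T_c,in)
ṁ_c = 185280 / [1.71 × (83.0 − 17.5)] = 1654.2 kg/h

ṁ_c = 1650 kg/h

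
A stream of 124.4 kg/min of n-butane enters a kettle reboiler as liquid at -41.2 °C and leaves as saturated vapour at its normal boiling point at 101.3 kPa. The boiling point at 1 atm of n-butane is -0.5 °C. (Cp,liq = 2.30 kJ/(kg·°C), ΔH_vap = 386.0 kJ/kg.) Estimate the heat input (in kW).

Q = 994 kW

liquid -41.2→-0.5 °C: 93.61 kJ/kg
vaporisation at -0.5 °C: 386 kJ/kg
Δh = 93.61 + 386 = 479.61 kJ/kg
Q = ṁ·Δh = 124.4 kg/min × 479.61 kJ/kg = 59663 kJ/min
|Q| = 994.39 kW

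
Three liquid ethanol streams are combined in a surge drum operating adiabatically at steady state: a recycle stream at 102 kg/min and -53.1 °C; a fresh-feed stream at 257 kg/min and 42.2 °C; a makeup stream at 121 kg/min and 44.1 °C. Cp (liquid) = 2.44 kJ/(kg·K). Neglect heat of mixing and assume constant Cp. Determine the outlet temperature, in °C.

T_out = 22.4 °C

Energy balance with Q = 0: Σ ṁᵢCp,ᵢ(T_out − Tᵢ) = 0
T_out = Σ ṁᵢCp,ᵢTᵢ / Σ ṁᵢCp,ᵢ
      = 26267 / 1171.2 = 22.428 °C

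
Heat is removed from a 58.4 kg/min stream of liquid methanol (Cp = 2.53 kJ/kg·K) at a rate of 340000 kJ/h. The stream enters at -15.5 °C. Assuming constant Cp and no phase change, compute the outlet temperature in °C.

T_out = -53.9 °C

Q = 340000 kJ/h = 5666.7 kJ/min
ΔT = Q/(ṁ·Cp) = 5666.7/(58.4×2.53) = 38.353 K
T_out = -15.5 − 38.353 = -53.853 °C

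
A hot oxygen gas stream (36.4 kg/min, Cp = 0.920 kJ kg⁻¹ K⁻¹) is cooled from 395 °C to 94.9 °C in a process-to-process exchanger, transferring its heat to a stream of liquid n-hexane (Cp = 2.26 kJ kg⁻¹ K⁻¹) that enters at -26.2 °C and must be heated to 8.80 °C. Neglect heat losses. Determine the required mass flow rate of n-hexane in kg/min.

Heat released by hot stream: Q = 36.4 × 0.920 × (395 − 94.9) = 10050 kJ/min
Energy balance on cold side (adiabatic exchanger): Q = ṁ_c·Cp_c·(T_c,out − T_c,in)
ṁ_c = 10050 / [2.26 × (8.80 − -26.2)] = 127.05 kg/min

ṁ_c = 127 kg/min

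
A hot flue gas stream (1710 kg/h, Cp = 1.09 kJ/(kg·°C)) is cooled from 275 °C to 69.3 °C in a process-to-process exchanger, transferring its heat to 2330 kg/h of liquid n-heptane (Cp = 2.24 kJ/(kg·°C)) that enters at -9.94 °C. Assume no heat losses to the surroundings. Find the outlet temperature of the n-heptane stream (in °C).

T_c,out = 63.5 °C

Heat released by hot stream: Q = 1710 × 1.09 × (275 − 69.3) = 383400 kJ/h
Energy balance on cold side (adiabatic exchanger): Q = ṁ_c·Cp_c·(T_c,out − T_c,in)
T_c,out = -9.94 + 383400/(2330 × 2.24) = 63.52 °C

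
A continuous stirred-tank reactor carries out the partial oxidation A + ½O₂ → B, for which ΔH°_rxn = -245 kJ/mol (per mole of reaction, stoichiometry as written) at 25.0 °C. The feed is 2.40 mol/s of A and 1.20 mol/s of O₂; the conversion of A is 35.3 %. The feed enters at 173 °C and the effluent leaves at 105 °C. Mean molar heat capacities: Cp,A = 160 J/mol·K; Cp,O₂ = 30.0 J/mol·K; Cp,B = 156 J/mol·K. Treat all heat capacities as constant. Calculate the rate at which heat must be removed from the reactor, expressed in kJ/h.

Q_out = 855000 kJ/h

Extent of reaction ξ = 0.353 × 2.40 = 0.8472 mol/s
Reaction term: ξ·ΔH°_rxn = 0.8472 × -245 = -207.56 kJ/s
Sensible, feed 173→25 °C: -62.16 kJ/s
Outlet flows (mol/s): A 1.5528, O₂ 0.7764, B 0.8472
Sensible, products 25→105 °C: 32.312 kJ/s
Q = ΔH = -237.41 kJ/s = -237.41 kW
Heat removed = 854680 kJ/h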